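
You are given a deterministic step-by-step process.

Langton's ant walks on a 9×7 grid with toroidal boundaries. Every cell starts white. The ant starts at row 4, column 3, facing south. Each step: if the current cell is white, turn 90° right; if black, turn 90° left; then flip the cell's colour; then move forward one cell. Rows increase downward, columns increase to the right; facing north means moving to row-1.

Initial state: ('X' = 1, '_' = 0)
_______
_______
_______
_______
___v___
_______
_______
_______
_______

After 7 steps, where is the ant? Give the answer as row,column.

gen 0: _______
_______
_______
_______
___v___
_______
_______
_______
_______
gen 1: _______
_______
_______
_______
__<X___
_______
_______
_______
_______
gen 2: _______
_______
_______
__^____
__XX___
_______
_______
_______
_______
gen 3: _______
_______
_______
__X>___
__XX___
_______
_______
_______
_______
gen 4: _______
_______
_______
__XX___
__Xv___
_______
_______
_______
_______
gen 5: _______
_______
_______
__XX___
__X_>__
_______
_______
_______
_______
gen 6: _______
_______
_______
__XX___
__X_X__
____v__
_______
_______
_______
gen 7: _______
_______
_______
__XX___
__X_X__
___<X__
_______
_______
_______

5,3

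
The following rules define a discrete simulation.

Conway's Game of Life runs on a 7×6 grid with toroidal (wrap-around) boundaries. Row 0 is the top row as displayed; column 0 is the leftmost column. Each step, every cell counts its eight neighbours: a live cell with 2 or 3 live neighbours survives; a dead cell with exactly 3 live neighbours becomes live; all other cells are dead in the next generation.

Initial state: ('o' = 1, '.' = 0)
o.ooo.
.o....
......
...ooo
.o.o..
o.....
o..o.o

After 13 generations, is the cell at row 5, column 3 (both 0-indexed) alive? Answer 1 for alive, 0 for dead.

0

0) o.ooo.
.o....
......
...ooo
.o.o..
o.....
o..o.o
1) o.ooo.
.ooo..
....o.
..ooo.
o.oo.o
ooo.oo
o.oo..
2) o...oo
.o...o
.o..o.
.oo...
......
......
......
3) o...oo
.o....
.o....
.oo...
......
......
.....o
4) o...oo
.o...o
oo....
.oo...
......
......
o...oo
5) .o....
.o..o.
......
ooo...
......
.....o
o...o.
6) oo...o
......
o.o...
.o....
oo....
.....o
o....o
7) .o...o
.....o
.o....
..o...
oo....
.o...o
.o..o.
8) ....oo
......
......
o.o...
ooo...
.oo..o
.oo.oo
9) o..ooo
......
......
o.o...
...o.o
....oo
.oo...
10) oooooo
....oo
......
......
o..o.o
o.oooo
.oo...
11) ......
.oo...
......
......
oooo..
......
......
12) ......
......
......
.oo...
.oo...
.oo...
......
13) ......
......
......
.oo...
o..o..
.oo...
......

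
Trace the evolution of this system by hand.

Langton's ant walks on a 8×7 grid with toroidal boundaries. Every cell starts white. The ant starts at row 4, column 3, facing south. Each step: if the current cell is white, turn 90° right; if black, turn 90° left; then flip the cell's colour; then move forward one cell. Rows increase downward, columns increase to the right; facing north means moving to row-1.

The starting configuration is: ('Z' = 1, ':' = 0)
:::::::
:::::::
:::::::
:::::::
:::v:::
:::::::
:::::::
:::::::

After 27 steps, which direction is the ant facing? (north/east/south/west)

k=0  :::::::
:::::::
:::::::
:::::::
:::v:::
:::::::
:::::::
:::::::
k=1  :::::::
:::::::
:::::::
:::::::
::<Z:::
:::::::
:::::::
:::::::
k=2  :::::::
:::::::
:::::::
::^::::
::ZZ:::
:::::::
:::::::
:::::::
k=3  :::::::
:::::::
:::::::
::Z>:::
::ZZ:::
:::::::
:::::::
:::::::
k=4  :::::::
:::::::
:::::::
::ZZ:::
::Zv:::
:::::::
:::::::
:::::::
k=5  :::::::
:::::::
:::::::
::ZZ:::
::Z:>::
:::::::
:::::::
:::::::
k=6  :::::::
:::::::
:::::::
::ZZ:::
::Z:Z::
::::v::
:::::::
:::::::
k=7  :::::::
:::::::
:::::::
::ZZ:::
::Z:Z::
:::<Z::
:::::::
:::::::
k=8  :::::::
:::::::
:::::::
::ZZ:::
::Z^Z::
:::ZZ::
:::::::
:::::::
k=9  :::::::
:::::::
:::::::
::ZZ:::
::ZZ>::
:::ZZ::
:::::::
:::::::
k=10  :::::::
:::::::
:::::::
::ZZ^::
::ZZ:::
:::ZZ::
:::::::
:::::::
k=11  :::::::
:::::::
:::::::
::ZZZ>:
::ZZ:::
:::ZZ::
:::::::
:::::::
k=12  :::::::
:::::::
:::::::
::ZZZZ:
::ZZ:v:
:::ZZ::
:::::::
:::::::
k=13  :::::::
:::::::
:::::::
::ZZZZ:
::ZZ<Z:
:::ZZ::
:::::::
:::::::
k=14  :::::::
:::::::
:::::::
::ZZ^Z:
::ZZZZ:
:::ZZ::
:::::::
:::::::
k=15  :::::::
:::::::
:::::::
::Z<:Z:
::ZZZZ:
:::ZZ::
:::::::
:::::::
k=16  :::::::
:::::::
:::::::
::Z::Z:
::ZvZZ:
:::ZZ::
:::::::
:::::::
k=17  :::::::
:::::::
:::::::
::Z::Z:
::Z:>Z:
:::ZZ::
:::::::
:::::::
k=18  :::::::
:::::::
:::::::
::Z:^Z:
::Z::Z:
:::ZZ::
:::::::
:::::::
k=19  :::::::
:::::::
:::::::
::Z:Z>:
::Z::Z:
:::ZZ::
:::::::
:::::::
k=20  :::::::
:::::::
:::::^:
::Z:Z::
::Z::Z:
:::ZZ::
:::::::
:::::::
k=21  :::::::
:::::::
:::::Z>
::Z:Z::
::Z::Z:
:::ZZ::
:::::::
:::::::
k=22  :::::::
:::::::
:::::ZZ
::Z:Z:v
::Z::Z:
:::ZZ::
:::::::
:::::::
k=23  :::::::
:::::::
:::::ZZ
::Z:Z<Z
::Z::Z:
:::ZZ::
:::::::
:::::::
k=24  :::::::
:::::::
:::::^Z
::Z:ZZZ
::Z::Z:
:::ZZ::
:::::::
:::::::
k=25  :::::::
:::::::
::::<:Z
::Z:ZZZ
::Z::Z:
:::ZZ::
:::::::
:::::::
k=26  :::::::
::::^::
::::Z:Z
::Z:ZZZ
::Z::Z:
:::ZZ::
:::::::
:::::::
k=27  :::::::
::::Z>:
::::Z:Z
::Z:ZZZ
::Z::Z:
:::ZZ::
:::::::
:::::::

east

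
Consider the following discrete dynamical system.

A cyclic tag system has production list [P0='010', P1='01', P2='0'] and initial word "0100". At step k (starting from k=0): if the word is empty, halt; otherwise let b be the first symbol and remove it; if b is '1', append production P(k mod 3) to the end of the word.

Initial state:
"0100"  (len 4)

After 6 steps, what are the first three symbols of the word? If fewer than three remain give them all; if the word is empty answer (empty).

[0] "0100"  (len 4)
[1] "100"  (len 3)
[2] "0001"  (len 4)
[3] "001"  (len 3)
[4] "01"  (len 2)
[5] "1"  (len 1)
[6] "0"  (len 1)

0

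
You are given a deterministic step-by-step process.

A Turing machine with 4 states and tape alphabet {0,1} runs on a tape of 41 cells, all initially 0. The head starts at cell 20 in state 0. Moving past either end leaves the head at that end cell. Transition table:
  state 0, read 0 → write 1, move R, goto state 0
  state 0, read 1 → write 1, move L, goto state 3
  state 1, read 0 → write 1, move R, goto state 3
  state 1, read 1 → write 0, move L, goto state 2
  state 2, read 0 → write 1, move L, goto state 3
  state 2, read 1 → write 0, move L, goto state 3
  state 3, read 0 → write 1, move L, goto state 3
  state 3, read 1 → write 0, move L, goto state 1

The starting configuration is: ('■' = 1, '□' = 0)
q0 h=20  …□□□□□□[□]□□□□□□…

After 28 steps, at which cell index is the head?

33

0) q0 h=20  …□□□□□□[□]□□□□□□…
1) q0 h=21  …□□□□□■[□]□□□□□□…
2) q0 h=22  …□□□□■■[□]□□□□□□…
3) q0 h=23  …□□□■■■[□]□□□□□□…
4) q0 h=24  …□□■■■■[□]□□□□□□…
5) q0 h=25  …□■■■■■[□]□□□□□□…
6) q0 h=26  …■■■■■■[□]□□□□□□…
7) q0 h=27  …■■■■■■[□]□□□□□□…
8) q0 h=28  …■■■■■■[□]□□□□□□…
9) q0 h=29  …■■■■■■[□]□□□□□□…
10) q0 h=30  …■■■■■■[□]□□□□□□…
11) q0 h=31  …■■■■■■[□]□□□□□□…
12) q0 h=32  …■■■■■■[□]□□□□□□…
13) q0 h=33  …■■■■■■[□]□□□□□□…
14) q0 h=34  …■■■■■■[□]□□□□□□|
15) q0 h=35  …■■■■■■[□]□□□□□|
16) q0 h=36  …■■■■■■[□]□□□□|
17) q0 h=37  …■■■■■■[□]□□□|
18) q0 h=38  …■■■■■■[□]□□|
19) q0 h=39  …■■■■■■[□]□|
20) q0 h=40  …■■■■■■[□]|
21) q0 h=40  …■■■■■■[■]|
22) q3 h=39  …■■■■■■[■]■|
23) q1 h=38  …■■■■■■[■]□■|
24) q2 h=37  …■■■■■■[■]□□■|
25) q3 h=36  …■■■■■■[■]□□□■|
26) q1 h=35  …■■■■■■[■]□□□□■|
27) q2 h=34  …■■■■■■[■]□□□□□■|
28) q3 h=33  …■■■■■■[■]□□□□□□…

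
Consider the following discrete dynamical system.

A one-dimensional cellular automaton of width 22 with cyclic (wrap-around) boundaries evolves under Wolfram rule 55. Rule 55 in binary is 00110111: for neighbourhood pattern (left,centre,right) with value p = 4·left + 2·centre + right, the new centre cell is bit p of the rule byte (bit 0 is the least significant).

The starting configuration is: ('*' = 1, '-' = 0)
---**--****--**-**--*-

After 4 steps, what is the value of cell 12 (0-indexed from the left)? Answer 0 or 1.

0

[0] ---**--****--**-**--*-
[1] ***--**----**--*--****
[2] ---**--****--*****----
[3] ***--**----**-----****
[4] ---**--****--*****----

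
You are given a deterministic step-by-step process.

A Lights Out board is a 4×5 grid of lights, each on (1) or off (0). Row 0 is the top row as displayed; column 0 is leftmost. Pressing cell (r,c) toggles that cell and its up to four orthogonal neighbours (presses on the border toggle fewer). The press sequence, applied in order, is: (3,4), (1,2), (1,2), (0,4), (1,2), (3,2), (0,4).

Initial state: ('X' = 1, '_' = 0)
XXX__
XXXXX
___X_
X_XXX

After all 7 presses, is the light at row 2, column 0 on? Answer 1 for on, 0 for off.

0

gen 0: XXX__
XXXXX
___X_
X_XXX
gen 1: XXX__
XXXXX
___XX
X_X__
gen 2: XX___
X___X
__XXX
X_X__
gen 3: XXX__
XXXXX
___XX
X_X__
gen 4: XXXXX
XXXX_
___XX
X_X__
gen 5: XX_XX
X____
__XXX
X_X__
gen 6: XX_XX
X____
___XX
XX_X_
gen 7: XX___
X___X
___XX
XX_X_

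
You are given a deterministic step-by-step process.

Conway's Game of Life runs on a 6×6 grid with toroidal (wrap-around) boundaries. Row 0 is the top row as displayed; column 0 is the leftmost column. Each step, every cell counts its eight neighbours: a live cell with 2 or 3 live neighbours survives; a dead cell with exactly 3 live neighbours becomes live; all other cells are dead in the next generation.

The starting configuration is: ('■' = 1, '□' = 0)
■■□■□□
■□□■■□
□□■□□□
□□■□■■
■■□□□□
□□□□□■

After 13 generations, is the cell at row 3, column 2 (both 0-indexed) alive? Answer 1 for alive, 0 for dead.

0

t=0: ■■□■□□
■□□■■□
□□■□□□
□□■□■■
■■□□□□
□□□□□■
t=1: ■■■■□□
■□□■■■
□■■□□□
■□■■□■
■■□□■□
□□■□□■
t=2: □□□□□□
□□□□■■
□□□□□□
□□□■■■
□□□□■□
□□□□■■
t=3: □□□□□□
□□□□□□
□□□■□□
□□□■■■
□□□□□□
□□□□■■
t=4: □□□□□□
□□□□□□
□□□■□□
□□□■■□
□□□■□□
□□□□□□
t=5: □□□□□□
□□□□□□
□□□■■□
□□■■■□
□□□■■□
□□□□□□
t=6: □□□□□□
□□□□□□
□□■□■□
□□■□□■
□□■□■□
□□□□□□
t=7: □□□□□□
□□□□□□
□□□■□□
□■■□■■
□□□■□□
□□□□□□
t=8: □□□□□□
□□□□□□
□□■■■□
□□■□■□
□□■■■□
□□□□□□
t=9: □□□□□□
□□□■□□
□□■□■□
□■□□□■
□□■□■□
□□□■□□
t=10: □□□□□□
□□□■□□
□□■■■□
□■■□■■
□□■■■□
□□□■□□
t=11: □□□□□□
□□■■■□
□■□□□■
□■□□□■
□■□□□■
□□■■■□
t=12: □□□□□□
□□■■■□
□■□■□■
□■■□■■
□■□■□■
□□■■■□
t=13: □□□□□□
□□■■■□
□■□□□■
□■□□□■
□■□□□■
□□■■■□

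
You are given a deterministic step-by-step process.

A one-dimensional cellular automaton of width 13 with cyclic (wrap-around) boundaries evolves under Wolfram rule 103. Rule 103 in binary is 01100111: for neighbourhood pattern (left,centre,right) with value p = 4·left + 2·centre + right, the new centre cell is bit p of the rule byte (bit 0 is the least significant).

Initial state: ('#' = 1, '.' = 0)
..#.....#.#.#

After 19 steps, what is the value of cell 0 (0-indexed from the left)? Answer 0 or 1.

step 0: ..#.....#.#.#
step 1: .##.#########
step 2: #.##........#
step 3: ##.#.#######.
step 4: .####......##
step 5: #...#.#####.#
step 6: #.####....##.
step 7: ##...#.###.##
step 8: .#.####..##..
step 9: ###...#.#.#.#
step 10: ..#.########.
step 11: ####.......#.
step 12: ...#.########
step 13: .####.......#
step 14: #...#.#######
step 15: #.####.......
step 16: ##...#.######
step 17: .#.####......
step 18: ###...#.#####
step 19: ..#.####.....

0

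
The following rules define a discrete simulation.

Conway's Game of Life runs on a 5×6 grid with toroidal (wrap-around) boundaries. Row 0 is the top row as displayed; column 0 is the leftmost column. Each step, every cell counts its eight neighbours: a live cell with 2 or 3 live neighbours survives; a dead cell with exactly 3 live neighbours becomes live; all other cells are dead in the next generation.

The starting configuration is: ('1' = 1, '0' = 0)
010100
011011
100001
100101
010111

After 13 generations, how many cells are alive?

2

gen 0: 010100
011011
100001
100101
010111
gen 1: 010000
011111
001100
011100
010101
gen 2: 010001
110010
100000
110000
010110
gen 3: 010101
010000
000000
111001
010011
gen 4: 010001
101000
001000
011011
000100
gen 5: 111000
101000
101001
011010
010101
gen 6: 000101
001100
101001
000010
000111
gen 7: 000001
111101
011011
100000
000101
gen 8: 010101
000100
000010
111100
100011
gen 9: 001101
001100
010010
111100
000000
gen 10: 001110
010000
100010
111100
100010
gen 11: 011111
011011
100101
101110
100010
gen 12: 000000
000000
000000
101000
100000
gen 13: 000000
000000
000000
010000
010000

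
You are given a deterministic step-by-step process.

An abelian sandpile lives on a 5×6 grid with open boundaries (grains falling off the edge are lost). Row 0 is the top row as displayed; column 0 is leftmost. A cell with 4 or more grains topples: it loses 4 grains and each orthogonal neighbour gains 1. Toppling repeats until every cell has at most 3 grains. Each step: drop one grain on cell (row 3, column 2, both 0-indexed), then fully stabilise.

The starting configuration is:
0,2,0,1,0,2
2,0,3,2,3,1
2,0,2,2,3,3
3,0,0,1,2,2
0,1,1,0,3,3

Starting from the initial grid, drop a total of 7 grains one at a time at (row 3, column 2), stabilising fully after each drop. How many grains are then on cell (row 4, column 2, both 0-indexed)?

2

gen 0: 0,2,0,1,0,2
2,0,3,2,3,1
2,0,2,2,3,3
3,0,0,1,2,2
0,1,1,0,3,3
gen 1: 0,2,0,1,0,2
2,0,3,2,3,1
2,0,2,2,3,3
3,0,1,1,2,2
0,1,1,0,3,3
gen 2: 0,2,0,1,0,2
2,0,3,2,3,1
2,0,2,2,3,3
3,0,2,1,2,2
0,1,1,0,3,3
gen 3: 0,2,0,1,0,2
2,0,3,2,3,1
2,0,2,2,3,3
3,0,3,1,2,2
0,1,1,0,3,3
gen 4: 0,2,0,1,0,2
2,0,3,2,3,1
2,0,3,2,3,3
3,1,0,2,2,2
0,1,2,0,3,3
gen 5: 0,2,0,1,0,2
2,0,3,2,3,1
2,0,3,2,3,3
3,1,1,2,2,2
0,1,2,0,3,3
gen 6: 0,2,0,1,0,2
2,0,3,2,3,1
2,0,3,2,3,3
3,1,2,2,2,2
0,1,2,0,3,3
gen 7: 0,2,0,1,0,2
2,0,3,2,3,1
2,0,3,2,3,3
3,1,3,2,2,2
0,1,2,0,3,3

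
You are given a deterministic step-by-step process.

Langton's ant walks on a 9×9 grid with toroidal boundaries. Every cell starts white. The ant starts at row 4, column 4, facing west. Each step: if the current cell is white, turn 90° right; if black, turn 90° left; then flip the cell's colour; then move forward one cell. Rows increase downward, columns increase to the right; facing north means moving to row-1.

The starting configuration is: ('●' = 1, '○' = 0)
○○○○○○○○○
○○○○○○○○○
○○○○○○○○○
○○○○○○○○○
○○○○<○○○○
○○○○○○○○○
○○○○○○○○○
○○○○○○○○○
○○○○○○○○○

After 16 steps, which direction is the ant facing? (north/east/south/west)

[0] ○○○○○○○○○
○○○○○○○○○
○○○○○○○○○
○○○○○○○○○
○○○○<○○○○
○○○○○○○○○
○○○○○○○○○
○○○○○○○○○
○○○○○○○○○
[1] ○○○○○○○○○
○○○○○○○○○
○○○○○○○○○
○○○○^○○○○
○○○○●○○○○
○○○○○○○○○
○○○○○○○○○
○○○○○○○○○
○○○○○○○○○
[2] ○○○○○○○○○
○○○○○○○○○
○○○○○○○○○
○○○○●>○○○
○○○○●○○○○
○○○○○○○○○
○○○○○○○○○
○○○○○○○○○
○○○○○○○○○
[3] ○○○○○○○○○
○○○○○○○○○
○○○○○○○○○
○○○○●●○○○
○○○○●v○○○
○○○○○○○○○
○○○○○○○○○
○○○○○○○○○
○○○○○○○○○
[4] ○○○○○○○○○
○○○○○○○○○
○○○○○○○○○
○○○○●●○○○
○○○○<●○○○
○○○○○○○○○
○○○○○○○○○
○○○○○○○○○
○○○○○○○○○
[5] ○○○○○○○○○
○○○○○○○○○
○○○○○○○○○
○○○○●●○○○
○○○○○●○○○
○○○○v○○○○
○○○○○○○○○
○○○○○○○○○
○○○○○○○○○
[6] ○○○○○○○○○
○○○○○○○○○
○○○○○○○○○
○○○○●●○○○
○○○○○●○○○
○○○<●○○○○
○○○○○○○○○
○○○○○○○○○
○○○○○○○○○
[7] ○○○○○○○○○
○○○○○○○○○
○○○○○○○○○
○○○○●●○○○
○○○^○●○○○
○○○●●○○○○
○○○○○○○○○
○○○○○○○○○
○○○○○○○○○
[8] ○○○○○○○○○
○○○○○○○○○
○○○○○○○○○
○○○○●●○○○
○○○●>●○○○
○○○●●○○○○
○○○○○○○○○
○○○○○○○○○
○○○○○○○○○
[9] ○○○○○○○○○
○○○○○○○○○
○○○○○○○○○
○○○○●●○○○
○○○●●●○○○
○○○●v○○○○
○○○○○○○○○
○○○○○○○○○
○○○○○○○○○
[10] ○○○○○○○○○
○○○○○○○○○
○○○○○○○○○
○○○○●●○○○
○○○●●●○○○
○○○●○>○○○
○○○○○○○○○
○○○○○○○○○
○○○○○○○○○
[11] ○○○○○○○○○
○○○○○○○○○
○○○○○○○○○
○○○○●●○○○
○○○●●●○○○
○○○●○●○○○
○○○○○v○○○
○○○○○○○○○
○○○○○○○○○
[12] ○○○○○○○○○
○○○○○○○○○
○○○○○○○○○
○○○○●●○○○
○○○●●●○○○
○○○●○●○○○
○○○○<●○○○
○○○○○○○○○
○○○○○○○○○
[13] ○○○○○○○○○
○○○○○○○○○
○○○○○○○○○
○○○○●●○○○
○○○●●●○○○
○○○●^●○○○
○○○○●●○○○
○○○○○○○○○
○○○○○○○○○
[14] ○○○○○○○○○
○○○○○○○○○
○○○○○○○○○
○○○○●●○○○
○○○●●●○○○
○○○●●>○○○
○○○○●●○○○
○○○○○○○○○
○○○○○○○○○
[15] ○○○○○○○○○
○○○○○○○○○
○○○○○○○○○
○○○○●●○○○
○○○●●^○○○
○○○●●○○○○
○○○○●●○○○
○○○○○○○○○
○○○○○○○○○
[16] ○○○○○○○○○
○○○○○○○○○
○○○○○○○○○
○○○○●●○○○
○○○●<○○○○
○○○●●○○○○
○○○○●●○○○
○○○○○○○○○
○○○○○○○○○

west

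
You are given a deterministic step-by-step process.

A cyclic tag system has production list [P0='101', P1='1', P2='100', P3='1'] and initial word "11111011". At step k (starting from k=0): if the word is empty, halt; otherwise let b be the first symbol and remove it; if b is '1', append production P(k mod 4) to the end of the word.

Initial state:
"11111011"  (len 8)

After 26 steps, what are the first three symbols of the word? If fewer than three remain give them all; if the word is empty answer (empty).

100

t=0: "11111011"  (len 8)
t=1: "1111011101"  (len 10)
t=2: "1110111011"  (len 10)
t=3: "110111011100"  (len 12)
t=4: "101110111001"  (len 12)
t=5: "01110111001101"  (len 14)
t=6: "1110111001101"  (len 13)
t=7: "110111001101100"  (len 15)
t=8: "101110011011001"  (len 15)
t=9: "01110011011001101"  (len 17)
t=10: "1110011011001101"  (len 16)
t=11: "110011011001101100"  (len 18)
t=12: "100110110011011001"  (len 18)
t=13: "00110110011011001101"  (len 20)
t=14: "0110110011011001101"  (len 19)
t=15: "110110011011001101"  (len 18)
t=16: "101100110110011011"  (len 18)
t=17: "01100110110011011101"  (len 20)
t=18: "1100110110011011101"  (len 19)
t=19: "100110110011011101100"  (len 21)
t=20: "001101100110111011001"  (len 21)
t=21: "01101100110111011001"  (len 20)
t=22: "1101100110111011001"  (len 19)
t=23: "101100110111011001100"  (len 21)
t=24: "011001101110110011001"  (len 21)
t=25: "11001101110110011001"  (len 20)
t=26: "10011011101100110011"  (len 20)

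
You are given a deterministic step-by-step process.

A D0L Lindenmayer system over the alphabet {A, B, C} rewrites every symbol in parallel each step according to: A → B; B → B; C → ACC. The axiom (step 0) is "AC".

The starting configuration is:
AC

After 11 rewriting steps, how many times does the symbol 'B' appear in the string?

gen 0: AC
gen 1: BACC
gen 2: BBACCACC
gen 3: BBBACCACCBACCACC
gen 4: BBBBACCACCBACCACCBBACCACCBACCACC
gen 5: BBBBBACCACCBACCACCBBACCACCBACCACCBBBACCACCBACCACCBBACCACCBACCACC
gen 6: BBBBBBACCACCBACCACCBBACCACCBACCACCBBBACCACCBACCACCBBACCACC…CCACCBACCACCBBACCACCBACCACCBBBACCACCBACCACCBBACCACCBACCACC  (len 128)
gen 7: BBBBBBBACCACCBACCACCBBACCACCBACCACCBBBACCACCBACCACCBBACCAC…CCACCBACCACCBBACCACCBACCACCBBBACCACCBACCACCBBACCACCBACCACC  (len 256)
gen 8: BBBBBBBBACCACCBACCACCBBACCACCBACCACCBBBACCACCBACCACCBBACCA…CCACCBACCACCBBACCACCBACCACCBBBACCACCBACCACCBBACCACCBACCACC  (len 512)
gen 9: BBBBBBBBBACCACCBACCACCBBACCACCBACCACCBBBACCACCBACCACCBBACC…CCACCBACCACCBBACCACCBACCACCBBBACCACCBACCACCBBACCACCBACCACC  (len 1024)
gen 10: BBBBBBBBBBACCACCBACCACCBBACCACCBACCACCBBBACCACCBACCACCBBAC…CCACCBACCACCBBACCACCBACCACCBBBACCACCBACCACCBBACCACCBACCACC  (len 2048)
gen 11: BBBBBBBBBBBACCACCBACCACCBBACCACCBACCACCBBBACCACCBACCACCBBA…CCACCBACCACCBBACCACCBACCACCBBBACCACCBACCACCBBACCACCBACCACC  (len 4096)

1024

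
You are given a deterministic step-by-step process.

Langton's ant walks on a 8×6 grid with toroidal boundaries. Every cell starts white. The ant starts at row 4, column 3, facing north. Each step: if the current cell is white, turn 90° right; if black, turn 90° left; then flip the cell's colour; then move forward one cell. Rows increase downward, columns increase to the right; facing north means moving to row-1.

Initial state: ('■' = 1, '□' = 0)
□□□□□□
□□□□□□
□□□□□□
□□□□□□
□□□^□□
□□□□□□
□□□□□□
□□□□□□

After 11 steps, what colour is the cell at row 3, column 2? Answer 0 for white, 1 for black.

0) □□□□□□
□□□□□□
□□□□□□
□□□□□□
□□□^□□
□□□□□□
□□□□□□
□□□□□□
1) □□□□□□
□□□□□□
□□□□□□
□□□□□□
□□□■>□
□□□□□□
□□□□□□
□□□□□□
2) □□□□□□
□□□□□□
□□□□□□
□□□□□□
□□□■■□
□□□□v□
□□□□□□
□□□□□□
3) □□□□□□
□□□□□□
□□□□□□
□□□□□□
□□□■■□
□□□<■□
□□□□□□
□□□□□□
4) □□□□□□
□□□□□□
□□□□□□
□□□□□□
□□□^■□
□□□■■□
□□□□□□
□□□□□□
5) □□□□□□
□□□□□□
□□□□□□
□□□□□□
□□<□■□
□□□■■□
□□□□□□
□□□□□□
6) □□□□□□
□□□□□□
□□□□□□
□□^□□□
□□■□■□
□□□■■□
□□□□□□
□□□□□□
7) □□□□□□
□□□□□□
□□□□□□
□□■>□□
□□■□■□
□□□■■□
□□□□□□
□□□□□□
8) □□□□□□
□□□□□□
□□□□□□
□□■■□□
□□■v■□
□□□■■□
□□□□□□
□□□□□□
9) □□□□□□
□□□□□□
□□□□□□
□□■■□□
□□<■■□
□□□■■□
□□□□□□
□□□□□□
10) □□□□□□
□□□□□□
□□□□□□
□□■■□□
□□□■■□
□□v■■□
□□□□□□
□□□□□□
11) □□□□□□
□□□□□□
□□□□□□
□□■■□□
□□□■■□
□<■■■□
□□□□□□
□□□□□□

1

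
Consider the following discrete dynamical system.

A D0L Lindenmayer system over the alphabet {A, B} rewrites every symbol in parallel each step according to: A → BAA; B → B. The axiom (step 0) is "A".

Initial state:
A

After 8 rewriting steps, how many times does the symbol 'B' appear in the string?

255

t=0: A
t=1: BAA
t=2: BBAABAA
t=3: BBBAABAABBAABAA
t=4: BBBBAABAABBAABAABBBAABAABBAABAA
t=5: BBBBBAABAABBAABAABBBAABAABBAABAABBBBAABAABBAABAABBBAABAABBAABAA
t=6: BBBBBBAABAABBAABAABBBAABAABBAABAABBBBAABAABBAABAABBBAABAAB…AABAABBAABAABBBAABAABBAABAABBBBAABAABBAABAABBBAABAABBAABAA  (len 127)
t=7: BBBBBBBAABAABBAABAABBBAABAABBAABAABBBBAABAABBAABAABBBAABAA…AABAABBAABAABBBAABAABBAABAABBBBAABAABBAABAABBBAABAABBAABAA  (len 255)
t=8: BBBBBBBBAABAABBAABAABBBAABAABBAABAABBBBAABAABBAABAABBBAABA…AABAABBAABAABBBAABAABBAABAABBBBAABAABBAABAABBBAABAABBAABAA  (len 511)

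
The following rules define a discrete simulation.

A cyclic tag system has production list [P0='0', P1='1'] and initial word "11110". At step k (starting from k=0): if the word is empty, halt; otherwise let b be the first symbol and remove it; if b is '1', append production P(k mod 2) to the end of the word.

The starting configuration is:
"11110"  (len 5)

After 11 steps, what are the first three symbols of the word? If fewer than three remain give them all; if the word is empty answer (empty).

t=0: "11110"  (len 5)
t=1: "11100"  (len 5)
t=2: "11001"  (len 5)
t=3: "10010"  (len 5)
t=4: "00101"  (len 5)
t=5: "0101"  (len 4)
t=6: "101"  (len 3)
t=7: "010"  (len 3)
t=8: "10"  (len 2)
t=9: "00"  (len 2)
t=10: "0"  (len 1)
t=11: (halted — word empty)

(empty)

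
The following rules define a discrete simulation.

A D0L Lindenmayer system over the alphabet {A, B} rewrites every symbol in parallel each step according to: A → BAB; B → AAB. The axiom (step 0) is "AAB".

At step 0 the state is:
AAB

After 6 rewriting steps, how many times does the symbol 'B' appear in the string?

1093

t=0: AAB
t=1: BABBABAAB
t=2: AABBABAABAABBABAABBABBABAAB
t=3: BABBABAABAABBABAABBABBABAABBABBABAABAABBABAABBABBABAABAABBABAABAABBABAABBABBABAAB
t=4: AABBABAABAABBABAABBABBABAABBABBABAABAABBABAABBABBABAABAABB…BAABBABBABAABAABBABAABBABBABAABAABBABAABAABBABAABBABBABAAB  (len 243)
t=5: BABBABAABAABBABAABBABBABAABBABBABAABAABBABAABBABBABAABAABB…BAABBABBABAABAABBABAABBABBABAABAABBABAABAABBABAABBABBABAAB  (len 729)
t=6: AABBABAABAABBABAABBABBABAABBABBABAABAABBABAABBABBABAABAABB…BAABBABBABAABAABBABAABBABBABAABAABBABAABAABBABAABBABBABAAB  (len 2187)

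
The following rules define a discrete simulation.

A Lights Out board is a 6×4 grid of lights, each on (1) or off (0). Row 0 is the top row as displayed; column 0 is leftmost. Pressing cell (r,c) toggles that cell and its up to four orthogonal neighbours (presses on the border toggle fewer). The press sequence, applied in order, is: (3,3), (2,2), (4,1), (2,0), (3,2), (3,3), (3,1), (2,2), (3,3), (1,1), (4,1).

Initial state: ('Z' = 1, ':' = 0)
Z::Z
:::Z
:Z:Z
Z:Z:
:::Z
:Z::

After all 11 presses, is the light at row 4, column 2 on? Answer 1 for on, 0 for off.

1

[0] Z::Z
:::Z
:Z:Z
Z:Z:
:::Z
:Z::
[1] Z::Z
:::Z
:Z::
Z::Z
::::
:Z::
[2] Z::Z
::ZZ
::ZZ
Z:ZZ
::::
:Z::
[3] Z::Z
::ZZ
::ZZ
ZZZZ
ZZZ:
::::
[4] Z::Z
Z:ZZ
ZZZZ
:ZZZ
ZZZ:
::::
[5] Z::Z
Z:ZZ
ZZ:Z
::::
ZZ::
::::
[6] Z::Z
Z:ZZ
ZZ::
::ZZ
ZZ:Z
::::
[7] Z::Z
Z:ZZ
Z:::
ZZ:Z
Z::Z
::::
[8] Z::Z
Z::Z
ZZZZ
ZZZZ
Z::Z
::::
[9] Z::Z
Z::Z
ZZZ:
ZZ::
Z:::
::::
[10] ZZ:Z
:ZZZ
Z:Z:
ZZ::
Z:::
::::
[11] ZZ:Z
:ZZZ
Z:Z:
Z:::
:ZZ:
:Z::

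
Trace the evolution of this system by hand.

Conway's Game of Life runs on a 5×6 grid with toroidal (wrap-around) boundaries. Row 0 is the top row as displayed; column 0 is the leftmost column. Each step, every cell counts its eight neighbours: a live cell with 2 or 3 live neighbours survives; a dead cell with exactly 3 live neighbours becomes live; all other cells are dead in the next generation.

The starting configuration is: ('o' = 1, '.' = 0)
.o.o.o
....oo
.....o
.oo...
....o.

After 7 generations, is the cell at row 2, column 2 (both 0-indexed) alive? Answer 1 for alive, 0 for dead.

t=0: .o.o.o
....oo
.....o
.oo...
....o.
t=1: o..o.o
.....o
o...oo
......
oo.oo.
t=2: .ooo..
......
o...oo
.o.o..
ooooo.
t=3: o...o.
oooooo
o...oo
......
o...o.
t=4: ..o...
..o...
..o...
o...o.
......
t=5: ......
.ooo..
.o.o..
......
......
t=6: ..o...
.o.o..
.o.o..
......
......
t=7: ..o...
.o.o..
......
......
......

0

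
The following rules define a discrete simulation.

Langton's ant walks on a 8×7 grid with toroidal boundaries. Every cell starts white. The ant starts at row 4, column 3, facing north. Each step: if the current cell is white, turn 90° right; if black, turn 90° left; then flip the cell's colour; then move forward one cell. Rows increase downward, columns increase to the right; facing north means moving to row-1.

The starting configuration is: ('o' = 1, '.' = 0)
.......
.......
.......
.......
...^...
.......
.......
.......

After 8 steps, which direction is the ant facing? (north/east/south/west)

south

[0] .......
.......
.......
.......
...^...
.......
.......
.......
[1] .......
.......
.......
.......
...o>..
.......
.......
.......
[2] .......
.......
.......
.......
...oo..
....v..
.......
.......
[3] .......
.......
.......
.......
...oo..
...<o..
.......
.......
[4] .......
.......
.......
.......
...^o..
...oo..
.......
.......
[5] .......
.......
.......
.......
..<.o..
...oo..
.......
.......
[6] .......
.......
.......
..^....
..o.o..
...oo..
.......
.......
[7] .......
.......
.......
..o>...
..o.o..
...oo..
.......
.......
[8] .......
.......
.......
..oo...
..ovo..
...oo..
.......
.......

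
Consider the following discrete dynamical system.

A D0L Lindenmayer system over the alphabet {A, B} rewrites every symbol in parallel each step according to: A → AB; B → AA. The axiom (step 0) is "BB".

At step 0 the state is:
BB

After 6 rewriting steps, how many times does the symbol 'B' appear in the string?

44

t=0: BB
t=1: AAAA
t=2: ABABABAB
t=3: ABAAABAAABAAABAA
t=4: ABAAABABABAAABABABAAABABABAAABAB
t=5: ABAAABABABAAABAAABAAABABABAAABAAABAAABABABAAABAAABAAABABABAAABAA
t=6: ABAAABABABAAABAAABAAABABABAAABABABAAABABABAAABAAABAAABABAB…ABABAAABAAABAAABABABAAABABABAAABABABAAABAAABAAABABABAAABAB  (len 128)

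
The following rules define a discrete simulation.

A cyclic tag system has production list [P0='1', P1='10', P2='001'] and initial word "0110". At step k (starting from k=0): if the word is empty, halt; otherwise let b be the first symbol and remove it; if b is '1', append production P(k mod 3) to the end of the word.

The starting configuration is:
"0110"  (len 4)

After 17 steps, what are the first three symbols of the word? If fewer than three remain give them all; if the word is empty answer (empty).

[0] "0110"  (len 4)
[1] "110"  (len 3)
[2] "1010"  (len 4)
[3] "010001"  (len 6)
[4] "10001"  (len 5)
[5] "000110"  (len 6)
[6] "00110"  (len 5)
[7] "0110"  (len 4)
[8] "110"  (len 3)
[9] "10001"  (len 5)
[10] "00011"  (len 5)
[11] "0011"  (len 4)
[12] "011"  (len 3)
[13] "11"  (len 2)
[14] "110"  (len 3)
[15] "10001"  (len 5)
[16] "00011"  (len 5)
[17] "0011"  (len 4)

001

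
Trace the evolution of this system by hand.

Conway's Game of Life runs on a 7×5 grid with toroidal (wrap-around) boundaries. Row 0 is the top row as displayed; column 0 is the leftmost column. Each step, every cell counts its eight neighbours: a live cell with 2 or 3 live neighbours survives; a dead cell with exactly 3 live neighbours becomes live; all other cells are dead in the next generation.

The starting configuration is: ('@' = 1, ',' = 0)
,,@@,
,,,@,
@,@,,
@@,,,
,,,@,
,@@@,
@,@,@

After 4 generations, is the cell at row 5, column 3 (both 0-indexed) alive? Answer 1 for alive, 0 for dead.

t=0: ,,@@,
,,,@,
@,@,,
@@,,,
,,,@,
,@@@,
@,@,@
t=1: ,@@,,
,@,@@
@,@,@
@@@,@
@,,@@
@@,,,
@,,,@
t=2: ,@@,,
,,,,@
,,,,,
,,@,,
,,,@,
,@,@,
,,@,@
t=3: @@@,,
,,,,,
,,,,,
,,,,,
,,,@,
,,,@@
@,,,,
t=4: @@,,,
,@,,,
,,,,,
,,,,,
,,,@@
,,,@@
@,@@,

1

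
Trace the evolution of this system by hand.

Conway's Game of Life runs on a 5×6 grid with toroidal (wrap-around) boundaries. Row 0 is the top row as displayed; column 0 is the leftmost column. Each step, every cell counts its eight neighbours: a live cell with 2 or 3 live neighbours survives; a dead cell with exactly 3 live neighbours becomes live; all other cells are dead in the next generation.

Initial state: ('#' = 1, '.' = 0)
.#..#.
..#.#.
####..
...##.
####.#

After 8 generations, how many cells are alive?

t=0: .#..#.
..#.#.
####..
...##.
####.#
t=1: ....#.
#...##
.#...#
......
##...#
t=2: .#..#.
#...#.
....##
.#...#
#....#
t=3: .#..#.
#..##.
....#.
......
.#..##
t=4: .##...
...##.
...###
....##
#...##
t=5: ###...
.....#
......
......
##.##.
t=6: ..###.
##....
......
......
#..#.#
t=7: ..###.
.###..
......
......
..##.#
t=8: ......
.#..#.
..#...
......
..#...

4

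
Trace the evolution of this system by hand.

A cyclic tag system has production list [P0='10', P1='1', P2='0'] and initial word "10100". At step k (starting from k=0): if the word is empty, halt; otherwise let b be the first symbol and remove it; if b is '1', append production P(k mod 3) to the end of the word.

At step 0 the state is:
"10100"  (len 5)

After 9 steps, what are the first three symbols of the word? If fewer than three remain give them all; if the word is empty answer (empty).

gen 0: "10100"  (len 5)
gen 1: "010010"  (len 6)
gen 2: "10010"  (len 5)
gen 3: "00100"  (len 5)
gen 4: "0100"  (len 4)
gen 5: "100"  (len 3)
gen 6: "000"  (len 3)
gen 7: "00"  (len 2)
gen 8: "0"  (len 1)
gen 9: (halted — word empty)

(empty)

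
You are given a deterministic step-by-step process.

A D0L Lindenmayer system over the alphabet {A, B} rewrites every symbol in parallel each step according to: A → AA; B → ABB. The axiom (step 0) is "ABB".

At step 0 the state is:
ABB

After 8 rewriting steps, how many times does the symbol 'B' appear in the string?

512

step 0: ABB
step 1: AAABBABB
step 2: AAAAAAABBABBAAABBABB
step 3: AAAAAAAAAAAAAAABBABBAAABBABBAAAAAAABBABBAAABBABB
step 4: AAAAAAAAAAAAAAAAAAAAAAAAAAAAAAABBABBAAABBABBAAAAAAABBABBAAABBABBAAAAAAAAAAAAAAABBABBAAABBABBAAAAAAABBABBAAABBABB
step 5: AAAAAAAAAAAAAAAAAAAAAAAAAAAAAAAAAAAAAAAAAAAAAAAAAAAAAAAAAA…BBAAABBABBAAAAAAAAAAAAAAABBABBAAABBABBAAAAAAABBABBAAABBABB  (len 256)
step 6: AAAAAAAAAAAAAAAAAAAAAAAAAAAAAAAAAAAAAAAAAAAAAAAAAAAAAAAAAA…BBAAABBABBAAAAAAAAAAAAAAABBABBAAABBABBAAAAAAABBABBAAABBABB  (len 576)
step 7: AAAAAAAAAAAAAAAAAAAAAAAAAAAAAAAAAAAAAAAAAAAAAAAAAAAAAAAAAA…BBAAABBABBAAAAAAAAAAAAAAABBABBAAABBABBAAAAAAABBABBAAABBABB  (len 1280)
step 8: AAAAAAAAAAAAAAAAAAAAAAAAAAAAAAAAAAAAAAAAAAAAAAAAAAAAAAAAAA…BBAAABBABBAAAAAAAAAAAAAAABBABBAAABBABBAAAAAAABBABBAAABBABB  (len 2816)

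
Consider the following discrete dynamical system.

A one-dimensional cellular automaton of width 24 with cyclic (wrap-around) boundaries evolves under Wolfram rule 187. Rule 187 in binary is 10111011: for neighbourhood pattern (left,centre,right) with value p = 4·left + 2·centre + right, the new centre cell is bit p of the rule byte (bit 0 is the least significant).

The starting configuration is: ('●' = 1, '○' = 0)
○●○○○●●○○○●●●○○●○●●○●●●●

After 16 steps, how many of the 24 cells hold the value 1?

t=0: ○●○○○●●○○○●●●○○●○●●○●●●●
t=1: ●○●●●●○●●●●●○●●○●●○●●●●○
t=2: ○●●●●○●●●●●○●●○●●○●●●●○●
t=3: ●●●●○●●●●●○●●○●●○●●●●○●○
t=4: ●●●○●●●●●○●●○●●○●●●●○●○●
t=5: ●●○●●●●●○●●○●●○●●●●○●○●●
t=6: ●○●●●●●○●●○●●○●●●●○●○●●●
t=7: ○●●●●●○●●○●●○●●●●○●○●●●●
t=8: ●●●●●○●●○●●○●●●●○●○●●●●○
t=9: ●●●●○●●○●●○●●●●○●○●●●●○●
t=10: ●●●○●●○●●○●●●●○●○●●●●○●●
t=11: ●●○●●○●●○●●●●○●○●●●●○●●●
t=12: ●○●●○●●○●●●●○●○●●●●○●●●●
t=13: ○●●○●●○●●●●○●○●●●●○●●●●●
t=14: ●●○●●○●●●●○●○●●●●○●●●●●○
t=15: ●○●●○●●●●○●○●●●●○●●●●●○●
t=16: ○●●○●●●●○●○●●●●○●●●●●○●●

18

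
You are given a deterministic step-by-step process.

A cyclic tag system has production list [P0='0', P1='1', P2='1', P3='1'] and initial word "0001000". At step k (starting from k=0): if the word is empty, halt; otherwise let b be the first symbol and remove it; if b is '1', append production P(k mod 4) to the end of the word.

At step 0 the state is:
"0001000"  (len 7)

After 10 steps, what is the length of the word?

gen 0: "0001000"  (len 7)
gen 1: "001000"  (len 6)
gen 2: "01000"  (len 5)
gen 3: "1000"  (len 4)
gen 4: "0001"  (len 4)
gen 5: "001"  (len 3)
gen 6: "01"  (len 2)
gen 7: "1"  (len 1)
gen 8: "1"  (len 1)
gen 9: "0"  (len 1)
gen 10: (halted — word empty)

0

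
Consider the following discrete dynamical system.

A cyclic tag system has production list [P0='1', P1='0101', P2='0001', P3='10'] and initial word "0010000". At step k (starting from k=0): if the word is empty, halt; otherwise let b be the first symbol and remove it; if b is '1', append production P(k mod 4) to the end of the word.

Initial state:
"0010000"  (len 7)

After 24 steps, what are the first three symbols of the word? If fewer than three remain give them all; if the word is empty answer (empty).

[0] "0010000"  (len 7)
[1] "010000"  (len 6)
[2] "10000"  (len 5)
[3] "00000001"  (len 8)
[4] "0000001"  (len 7)
[5] "000001"  (len 6)
[6] "00001"  (len 5)
[7] "0001"  (len 4)
[8] "001"  (len 3)
[9] "01"  (len 2)
[10] "1"  (len 1)
[11] "0001"  (len 4)
[12] "001"  (len 3)
[13] "01"  (len 2)
[14] "1"  (len 1)
[15] "0001"  (len 4)
[16] "001"  (len 3)
[17] "01"  (len 2)
[18] "1"  (len 1)
[19] "0001"  (len 4)
[20] "001"  (len 3)
[21] "01"  (len 2)
[22] "1"  (len 1)
[23] "0001"  (len 4)
[24] "001"  (len 3)

001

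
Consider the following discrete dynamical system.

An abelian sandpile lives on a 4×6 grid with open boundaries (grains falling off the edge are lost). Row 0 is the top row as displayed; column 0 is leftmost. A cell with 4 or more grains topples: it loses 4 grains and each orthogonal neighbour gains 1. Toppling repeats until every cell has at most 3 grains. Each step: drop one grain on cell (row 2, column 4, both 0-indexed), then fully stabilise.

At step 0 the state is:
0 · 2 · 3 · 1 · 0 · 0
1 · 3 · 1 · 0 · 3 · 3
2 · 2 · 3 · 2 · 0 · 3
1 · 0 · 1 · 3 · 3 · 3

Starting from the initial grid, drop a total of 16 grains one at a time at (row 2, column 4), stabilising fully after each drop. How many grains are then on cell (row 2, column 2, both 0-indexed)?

1

t=0: 0 · 2 · 3 · 1 · 0 · 0
1 · 3 · 1 · 0 · 3 · 3
2 · 2 · 3 · 2 · 0 · 3
1 · 0 · 1 · 3 · 3 · 3
t=1: 0 · 2 · 3 · 1 · 0 · 0
1 · 3 · 1 · 0 · 3 · 3
2 · 2 · 3 · 2 · 1 · 3
1 · 0 · 1 · 3 · 3 · 3
t=2: 0 · 2 · 3 · 1 · 0 · 0
1 · 3 · 1 · 0 · 3 · 3
2 · 2 · 3 · 2 · 2 · 3
1 · 0 · 1 · 3 · 3 · 3
t=3: 0 · 2 · 3 · 1 · 0 · 0
1 · 3 · 1 · 0 · 3 · 3
2 · 2 · 3 · 2 · 3 · 3
1 · 0 · 1 · 3 · 3 · 3
t=4: 0 · 2 · 3 · 1 · 1 · 1
1 · 3 · 2 · 2 · 2 · 1
2 · 3 · 0 · 2 · 0 · 3
1 · 0 · 3 · 1 · 3 · 1
t=5: 0 · 2 · 3 · 1 · 1 · 1
1 · 3 · 2 · 2 · 2 · 1
2 · 3 · 0 · 2 · 1 · 3
1 · 0 · 3 · 1 · 3 · 1
t=6: 0 · 2 · 3 · 1 · 1 · 1
1 · 3 · 2 · 2 · 2 · 1
2 · 3 · 0 · 2 · 2 · 3
1 · 0 · 3 · 1 · 3 · 1
t=7: 0 · 2 · 3 · 1 · 1 · 1
1 · 3 · 2 · 2 · 2 · 1
2 · 3 · 0 · 2 · 3 · 3
1 · 0 · 3 · 1 · 3 · 1
t=8: 0 · 2 · 3 · 1 · 1 · 1
1 · 3 · 2 · 2 · 3 · 2
2 · 3 · 0 · 3 · 2 · 0
1 · 0 · 3 · 2 · 0 · 3
t=9: 0 · 2 · 3 · 1 · 1 · 1
1 · 3 · 2 · 2 · 3 · 2
2 · 3 · 0 · 3 · 3 · 0
1 · 0 · 3 · 2 · 0 · 3
t=10: 0 · 2 · 3 · 2 · 2 · 1
1 · 3 · 3 · 0 · 1 · 3
2 · 3 · 1 · 1 · 2 · 1
1 · 0 · 3 · 3 · 1 · 3
t=11: 0 · 2 · 3 · 2 · 2 · 1
1 · 3 · 3 · 0 · 1 · 3
2 · 3 · 1 · 1 · 3 · 1
1 · 0 · 3 · 3 · 1 · 3
t=12: 0 · 2 · 3 · 2 · 2 · 1
1 · 3 · 3 · 0 · 2 · 3
2 · 3 · 1 · 2 · 0 · 2
1 · 0 · 3 · 3 · 2 · 3
t=13: 0 · 2 · 3 · 2 · 2 · 1
1 · 3 · 3 · 0 · 2 · 3
2 · 3 · 1 · 2 · 1 · 2
1 · 0 · 3 · 3 · 2 · 3
t=14: 0 · 2 · 3 · 2 · 2 · 1
1 · 3 · 3 · 0 · 2 · 3
2 · 3 · 1 · 2 · 2 · 2
1 · 0 · 3 · 3 · 2 · 3
t=15: 0 · 2 · 3 · 2 · 2 · 1
1 · 3 · 3 · 0 · 2 · 3
2 · 3 · 1 · 2 · 3 · 2
1 · 0 · 3 · 3 · 2 · 3
t=16: 0 · 2 · 3 · 2 · 2 · 1
1 · 3 · 3 · 0 · 3 · 3
2 · 3 · 1 · 3 · 0 · 3
1 · 0 · 3 · 3 · 3 · 3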